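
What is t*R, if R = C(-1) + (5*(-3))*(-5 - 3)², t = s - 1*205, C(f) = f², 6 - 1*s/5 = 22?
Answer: 273315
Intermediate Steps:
s = -80 (s = 30 - 5*22 = 30 - 110 = -80)
t = -285 (t = -80 - 1*205 = -80 - 205 = -285)
R = -959 (R = (-1)² + (5*(-3))*(-5 - 3)² = 1 - 15*(-8)² = 1 - 15*64 = 1 - 960 = -959)
t*R = -285*(-959) = 273315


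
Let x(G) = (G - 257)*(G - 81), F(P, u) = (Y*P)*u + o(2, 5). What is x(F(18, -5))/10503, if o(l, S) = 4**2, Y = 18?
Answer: 3135785/10503 ≈ 298.56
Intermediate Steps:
o(l, S) = 16
F(P, u) = 16 + 18*P*u (F(P, u) = (18*P)*u + 16 = 18*P*u + 16 = 16 + 18*P*u)
x(G) = (-257 + G)*(-81 + G)
x(F(18, -5))/10503 = (20817 + (16 + 18*18*(-5))**2 - 338*(16 + 18*18*(-5)))/10503 = (20817 + (16 - 1620)**2 - 338*(16 - 1620))*(1/10503) = (20817 + (-1604)**2 - 338*(-1604))*(1/10503) = (20817 + 2572816 + 542152)*(1/10503) = 3135785*(1/10503) = 3135785/10503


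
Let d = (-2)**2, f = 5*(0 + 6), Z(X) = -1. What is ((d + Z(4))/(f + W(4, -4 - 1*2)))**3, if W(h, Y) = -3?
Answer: 1/729 ≈ 0.0013717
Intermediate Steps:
f = 30 (f = 5*6 = 30)
d = 4
((d + Z(4))/(f + W(4, -4 - 1*2)))**3 = ((4 - 1)/(30 - 3))**3 = (3/27)**3 = (3*(1/27))**3 = (1/9)**3 = 1/729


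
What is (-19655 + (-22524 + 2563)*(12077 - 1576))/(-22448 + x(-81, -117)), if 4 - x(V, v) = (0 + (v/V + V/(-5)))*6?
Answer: 786112935/84562 ≈ 9296.3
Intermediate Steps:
x(V, v) = 4 + 6*V/5 - 6*v/V (x(V, v) = 4 - (0 + (v/V + V/(-5)))*6 = 4 - (0 + (v/V + V*(-⅕)))*6 = 4 - (0 + (v/V - V/5))*6 = 4 - (0 + (-V/5 + v/V))*6 = 4 - (-V/5 + v/V)*6 = 4 - (-6*V/5 + 6*v/V) = 4 + (6*V/5 - 6*v/V) = 4 + 6*V/5 - 6*v/V)
(-19655 + (-22524 + 2563)*(12077 - 1576))/(-22448 + x(-81, -117)) = (-19655 + (-22524 + 2563)*(12077 - 1576))/(-22448 + (4 + (6/5)*(-81) - 6*(-117)/(-81))) = (-19655 - 19961*10501)/(-22448 + (4 - 486/5 - 6*(-117)*(-1/81))) = (-19655 - 209610461)/(-22448 + (4 - 486/5 - 26/3)) = -209630116/(-22448 - 1528/15) = -209630116/(-338248/15) = -209630116*(-15/338248) = 786112935/84562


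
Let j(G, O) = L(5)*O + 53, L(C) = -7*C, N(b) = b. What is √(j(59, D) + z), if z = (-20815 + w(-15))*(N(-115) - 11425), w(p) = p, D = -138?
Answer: √240383083 ≈ 15504.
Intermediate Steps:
j(G, O) = 53 - 35*O (j(G, O) = (-7*5)*O + 53 = -35*O + 53 = 53 - 35*O)
z = 240378200 (z = (-20815 - 15)*(-115 - 11425) = -20830*(-11540) = 240378200)
√(j(59, D) + z) = √((53 - 35*(-138)) + 240378200) = √((53 + 4830) + 240378200) = √(4883 + 240378200) = √240383083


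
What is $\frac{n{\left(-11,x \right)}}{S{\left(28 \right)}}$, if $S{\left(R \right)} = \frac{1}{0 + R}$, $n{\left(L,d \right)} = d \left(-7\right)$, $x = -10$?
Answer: $1960$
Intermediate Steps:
$n{\left(L,d \right)} = - 7 d$
$S{\left(R \right)} = \frac{1}{R}$
$\frac{n{\left(-11,x \right)}}{S{\left(28 \right)}} = \frac{\left(-7\right) \left(-10\right)}{\frac{1}{28}} = 70 \frac{1}{\frac{1}{28}} = 70 \cdot 28 = 1960$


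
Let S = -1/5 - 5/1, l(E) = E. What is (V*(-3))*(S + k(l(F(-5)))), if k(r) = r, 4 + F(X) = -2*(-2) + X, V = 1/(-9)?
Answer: -17/5 ≈ -3.4000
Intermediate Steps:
V = -⅑ (V = 1*(-⅑) = -⅑ ≈ -0.11111)
F(X) = X (F(X) = -4 + (-2*(-2) + X) = -4 + (4 + X) = X)
S = -26/5 (S = -1*⅕ - 5*1 = -⅕ - 5 = -26/5 ≈ -5.2000)
(V*(-3))*(S + k(l(F(-5)))) = (-⅑*(-3))*(-26/5 - 5) = (⅓)*(-51/5) = -17/5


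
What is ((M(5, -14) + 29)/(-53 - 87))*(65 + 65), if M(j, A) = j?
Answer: -221/7 ≈ -31.571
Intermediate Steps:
((M(5, -14) + 29)/(-53 - 87))*(65 + 65) = ((5 + 29)/(-53 - 87))*(65 + 65) = (34/(-140))*130 = (34*(-1/140))*130 = -17/70*130 = -221/7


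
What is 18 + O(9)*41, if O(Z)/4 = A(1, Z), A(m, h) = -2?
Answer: -310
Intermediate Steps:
O(Z) = -8 (O(Z) = 4*(-2) = -8)
18 + O(9)*41 = 18 - 8*41 = 18 - 328 = -310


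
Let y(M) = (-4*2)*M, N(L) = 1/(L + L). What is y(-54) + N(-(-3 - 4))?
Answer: 6049/14 ≈ 432.07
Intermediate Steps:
N(L) = 1/(2*L)
y(M) = -8*M
y(-54) + N(-(-3 - 4)) = -8*(-54) + 1/(2*((-(-3 - 4)))) = 432 + 1/(2*((-1*(-7)))) = 432 + (½)/7 = 432 + (½)*(⅐) = 432 + 1/14 = 6049/14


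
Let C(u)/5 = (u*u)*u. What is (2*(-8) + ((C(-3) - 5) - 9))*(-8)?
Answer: 1320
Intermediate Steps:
C(u) = 5*u**3 (C(u) = 5*((u*u)*u) = 5*(u**2*u) = 5*u**3)
(2*(-8) + ((C(-3) - 5) - 9))*(-8) = (2*(-8) + ((5*(-3)**3 - 5) - 9))*(-8) = (-16 + ((5*(-27) - 5) - 9))*(-8) = (-16 + ((-135 - 5) - 9))*(-8) = (-16 + (-140 - 9))*(-8) = (-16 - 149)*(-8) = -165*(-8) = 1320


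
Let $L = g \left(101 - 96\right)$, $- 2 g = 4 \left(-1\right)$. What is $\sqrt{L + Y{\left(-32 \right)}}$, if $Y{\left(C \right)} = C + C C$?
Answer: $\sqrt{1002} \approx 31.654$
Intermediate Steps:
$g = 2$ ($g = - \frac{4 \left(-1\right)}{2} = \left(- \frac{1}{2}\right) \left(-4\right) = 2$)
$L = 10$ ($L = 2 \left(101 - 96\right) = 2 \cdot 5 = 10$)
$Y{\left(C \right)} = C + C^{2}$
$\sqrt{L + Y{\left(-32 \right)}} = \sqrt{10 - 32 \left(1 - 32\right)} = \sqrt{10 - -992} = \sqrt{10 + 992} = \sqrt{1002}$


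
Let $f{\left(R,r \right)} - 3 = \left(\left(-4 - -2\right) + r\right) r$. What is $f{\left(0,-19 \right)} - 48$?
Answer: $354$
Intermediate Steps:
$f{\left(R,r \right)} = 3 + r \left(-2 + r\right)$ ($f{\left(R,r \right)} = 3 + \left(\left(-4 - -2\right) + r\right) r = 3 + \left(\left(-4 + 2\right) + r\right) r = 3 + \left(-2 + r\right) r = 3 + r \left(-2 + r\right)$)
$f{\left(0,-19 \right)} - 48 = \left(3 + \left(-19\right)^{2} - -38\right) - 48 = \left(3 + 361 + 38\right) - 48 = 402 - 48 = 354$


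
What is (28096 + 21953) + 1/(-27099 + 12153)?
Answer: 748032353/14946 ≈ 50049.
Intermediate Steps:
(28096 + 21953) + 1/(-27099 + 12153) = 50049 + 1/(-14946) = 50049 - 1/14946 = 748032353/14946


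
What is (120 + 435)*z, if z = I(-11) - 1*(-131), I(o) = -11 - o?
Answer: 72705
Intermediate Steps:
z = 131 (z = (-11 - 1*(-11)) - 1*(-131) = (-11 + 11) + 131 = 0 + 131 = 131)
(120 + 435)*z = (120 + 435)*131 = 555*131 = 72705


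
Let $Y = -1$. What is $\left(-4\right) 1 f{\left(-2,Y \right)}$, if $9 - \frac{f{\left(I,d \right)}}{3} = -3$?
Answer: $-144$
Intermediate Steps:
$f{\left(I,d \right)} = 36$ ($f{\left(I,d \right)} = 27 - -9 = 27 + 9 = 36$)
$\left(-4\right) 1 f{\left(-2,Y \right)} = \left(-4\right) 1 \cdot 36 = \left(-4\right) 36 = -144$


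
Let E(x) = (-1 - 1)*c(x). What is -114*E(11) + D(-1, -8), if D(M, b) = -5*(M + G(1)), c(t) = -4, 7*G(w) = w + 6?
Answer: -912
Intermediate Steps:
G(w) = 6/7 + w/7 (G(w) = (w + 6)/7 = (6 + w)/7 = 6/7 + w/7)
E(x) = 8 (E(x) = (-1 - 1)*(-4) = -2*(-4) = 8)
D(M, b) = -5 - 5*M (D(M, b) = -5*(M + (6/7 + (⅐)*1)) = -5*(M + (6/7 + ⅐)) = -5*(M + 1) = -5*(1 + M) = -5 - 5*M)
-114*E(11) + D(-1, -8) = -114*8 + (-5 - 5*(-1)) = -912 + (-5 + 5) = -912 + 0 = -912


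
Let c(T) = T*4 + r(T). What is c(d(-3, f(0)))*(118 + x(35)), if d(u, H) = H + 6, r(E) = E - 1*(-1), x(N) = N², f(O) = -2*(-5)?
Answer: 108783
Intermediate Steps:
f(O) = 10
r(E) = 1 + E (r(E) = E + 1 = 1 + E)
d(u, H) = 6 + H
c(T) = 1 + 5*T (c(T) = T*4 + (1 + T) = 4*T + (1 + T) = 1 + 5*T)
c(d(-3, f(0)))*(118 + x(35)) = (1 + 5*(6 + 10))*(118 + 35²) = (1 + 5*16)*(118 + 1225) = (1 + 80)*1343 = 81*1343 = 108783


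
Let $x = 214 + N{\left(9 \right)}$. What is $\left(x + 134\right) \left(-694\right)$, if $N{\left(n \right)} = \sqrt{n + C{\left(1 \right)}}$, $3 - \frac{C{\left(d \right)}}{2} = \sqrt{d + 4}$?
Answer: $-241512 - 694 \sqrt{15 - 2 \sqrt{5}} \approx -2.4376 \cdot 10^{5}$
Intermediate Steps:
$C{\left(d \right)} = 6 - 2 \sqrt{4 + d}$ ($C{\left(d \right)} = 6 - 2 \sqrt{d + 4} = 6 - 2 \sqrt{4 + d}$)
$N{\left(n \right)} = \sqrt{6 + n - 2 \sqrt{5}}$ ($N{\left(n \right)} = \sqrt{n + \left(6 - 2 \sqrt{4 + 1}\right)} = \sqrt{n + \left(6 - 2 \sqrt{5}\right)} = \sqrt{6 + n - 2 \sqrt{5}}$)
$x = 214 + \sqrt{15 - 2 \sqrt{5}}$ ($x = 214 + \sqrt{6 + 9 - 2 \sqrt{5}} = 214 + \sqrt{15 - 2 \sqrt{5}} \approx 217.24$)
$\left(x + 134\right) \left(-694\right) = \left(\left(214 + \sqrt{15 - 2 \sqrt{5}}\right) + 134\right) \left(-694\right) = \left(348 + \sqrt{15 - 2 \sqrt{5}}\right) \left(-694\right) = -241512 - 694 \sqrt{15 - 2 \sqrt{5}}$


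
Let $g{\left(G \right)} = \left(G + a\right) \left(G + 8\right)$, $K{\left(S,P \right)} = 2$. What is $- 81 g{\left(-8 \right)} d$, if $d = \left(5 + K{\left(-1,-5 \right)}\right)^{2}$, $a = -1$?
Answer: $0$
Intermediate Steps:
$d = 49$ ($d = \left(5 + 2\right)^{2} = 7^{2} = 49$)
$g{\left(G \right)} = \left(-1 + G\right) \left(8 + G\right)$ ($g{\left(G \right)} = \left(G - 1\right) \left(G + 8\right) = \left(-1 + G\right) \left(8 + G\right)$)
$- 81 g{\left(-8 \right)} d = - 81 \left(-8 + \left(-8\right)^{2} + 7 \left(-8\right)\right) 49 = - 81 \left(-8 + 64 - 56\right) 49 = \left(-81\right) 0 \cdot 49 = 0 \cdot 49 = 0$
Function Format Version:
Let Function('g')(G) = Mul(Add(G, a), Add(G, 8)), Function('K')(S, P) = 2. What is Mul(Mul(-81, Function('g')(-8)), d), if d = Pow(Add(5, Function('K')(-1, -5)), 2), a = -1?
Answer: 0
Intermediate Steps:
d = 49 (d = Pow(Add(5, 2), 2) = Pow(7, 2) = 49)
Function('g')(G) = Mul(Add(-1, G), Add(8, G)) (Function('g')(G) = Mul(Add(G, -1), Add(G, 8)) = Mul(Add(-1, G), Add(8, G)))
Mul(Mul(-81, Function('g')(-8)), d) = Mul(Mul(-81, Add(-8, Pow(-8, 2), Mul(7, -8))), 49) = Mul(Mul(-81, Add(-8, 64, -56)), 49) = Mul(Mul(-81, 0), 49) = Mul(0, 49) = 0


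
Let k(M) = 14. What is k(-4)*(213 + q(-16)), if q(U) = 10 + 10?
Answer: 3262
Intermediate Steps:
q(U) = 20
k(-4)*(213 + q(-16)) = 14*(213 + 20) = 14*233 = 3262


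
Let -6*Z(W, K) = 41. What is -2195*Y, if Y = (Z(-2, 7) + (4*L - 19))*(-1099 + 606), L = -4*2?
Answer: -375500845/6 ≈ -6.2583e+7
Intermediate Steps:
Z(W, K) = -41/6 (Z(W, K) = -⅙*41 = -41/6)
L = -8
Y = 171071/6 (Y = (-41/6 + (4*(-8) - 19))*(-1099 + 606) = (-41/6 + (-32 - 19))*(-493) = (-41/6 - 51)*(-493) = -347/6*(-493) = 171071/6 ≈ 28512.)
-2195*Y = -2195*171071/6 = -375500845/6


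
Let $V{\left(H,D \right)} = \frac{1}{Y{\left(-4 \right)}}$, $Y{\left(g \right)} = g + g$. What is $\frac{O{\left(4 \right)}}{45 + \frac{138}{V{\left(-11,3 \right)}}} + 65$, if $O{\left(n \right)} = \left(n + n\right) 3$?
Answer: $\frac{22937}{353} \approx 64.977$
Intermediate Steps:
$O{\left(n \right)} = 6 n$ ($O{\left(n \right)} = 2 n 3 = 6 n$)
$Y{\left(g \right)} = 2 g$
$V{\left(H,D \right)} = - \frac{1}{8}$ ($V{\left(H,D \right)} = \frac{1}{2 \left(-4\right)} = \frac{1}{-8} = - \frac{1}{8}$)
$\frac{O{\left(4 \right)}}{45 + \frac{138}{V{\left(-11,3 \right)}}} + 65 = \frac{6 \cdot 4}{45 + \frac{138}{- \frac{1}{8}}} + 65 = \frac{1}{45 + 138 \left(-8\right)} 24 + 65 = \frac{1}{45 - 1104} \cdot 24 + 65 = \frac{1}{-1059} \cdot 24 + 65 = \left(- \frac{1}{1059}\right) 24 + 65 = - \frac{8}{353} + 65 = \frac{22937}{353}$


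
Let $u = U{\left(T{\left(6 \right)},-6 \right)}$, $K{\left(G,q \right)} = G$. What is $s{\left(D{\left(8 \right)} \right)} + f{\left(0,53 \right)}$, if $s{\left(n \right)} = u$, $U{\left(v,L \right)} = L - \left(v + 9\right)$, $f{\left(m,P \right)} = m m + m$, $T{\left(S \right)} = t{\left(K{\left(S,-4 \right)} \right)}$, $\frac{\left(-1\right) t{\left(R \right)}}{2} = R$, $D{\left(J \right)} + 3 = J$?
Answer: $-3$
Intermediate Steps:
$D{\left(J \right)} = -3 + J$
$t{\left(R \right)} = - 2 R$
$T{\left(S \right)} = - 2 S$
$f{\left(m,P \right)} = m + m^{2}$ ($f{\left(m,P \right)} = m^{2} + m = m + m^{2}$)
$U{\left(v,L \right)} = -9 + L - v$ ($U{\left(v,L \right)} = L - \left(9 + v\right) = -9 + L - v$)
$u = -3$ ($u = -9 - 6 - \left(-2\right) 6 = -9 - 6 - -12 = -9 - 6 + 12 = -3$)
$s{\left(n \right)} = -3$
$s{\left(D{\left(8 \right)} \right)} + f{\left(0,53 \right)} = -3 + 0 \left(1 + 0\right) = -3 + 0 \cdot 1 = -3 + 0 = -3$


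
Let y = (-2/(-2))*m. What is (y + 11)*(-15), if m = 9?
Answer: -300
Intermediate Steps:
y = 9 (y = -2/(-2)*9 = -2*(-1/2)*9 = 1*9 = 9)
(y + 11)*(-15) = (9 + 11)*(-15) = 20*(-15) = -300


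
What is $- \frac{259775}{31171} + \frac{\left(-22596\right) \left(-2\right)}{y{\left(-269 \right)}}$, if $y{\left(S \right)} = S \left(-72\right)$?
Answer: $- \frac{561128}{93513} \approx -6.0005$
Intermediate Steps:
$y{\left(S \right)} = - 72 S$
$- \frac{259775}{31171} + \frac{\left(-22596\right) \left(-2\right)}{y{\left(-269 \right)}} = - \frac{259775}{31171} + \frac{\left(-22596\right) \left(-2\right)}{\left(-72\right) \left(-269\right)} = \left(-259775\right) \frac{1}{31171} + \frac{45192}{19368} = - \frac{259775}{31171} + 45192 \cdot \frac{1}{19368} = - \frac{259775}{31171} + \frac{7}{3} = - \frac{561128}{93513}$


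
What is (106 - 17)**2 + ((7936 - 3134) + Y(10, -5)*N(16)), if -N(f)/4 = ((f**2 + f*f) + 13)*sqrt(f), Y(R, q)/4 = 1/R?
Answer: 9363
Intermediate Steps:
Y(R, q) = 4/R
N(f) = -4*sqrt(f)*(13 + 2*f**2) (N(f) = -4*((f**2 + f*f) + 13)*sqrt(f) = -4*((f**2 + f**2) + 13)*sqrt(f) = -4*(2*f**2 + 13)*sqrt(f) = -4*(13 + 2*f**2)*sqrt(f) = -4*sqrt(f)*(13 + 2*f**2))
(106 - 17)**2 + ((7936 - 3134) + Y(10, -5)*N(16)) = (106 - 17)**2 + ((7936 - 3134) + (4/10)*(sqrt(16)*(-52 - 8*16**2))) = 89**2 + (4802 + (4*(1/10))*(4*(-52 - 8*256))) = 7921 + (4802 + 2*(4*(-52 - 2048))/5) = 7921 + (4802 + 2*(4*(-2100))/5) = 7921 + (4802 + (2/5)*(-8400)) = 7921 + (4802 - 3360) = 7921 + 1442 = 9363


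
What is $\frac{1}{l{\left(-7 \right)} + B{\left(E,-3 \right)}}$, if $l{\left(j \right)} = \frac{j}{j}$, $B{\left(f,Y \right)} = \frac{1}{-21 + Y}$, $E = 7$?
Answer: $\frac{24}{23} \approx 1.0435$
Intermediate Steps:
$l{\left(j \right)} = 1$
$\frac{1}{l{\left(-7 \right)} + B{\left(E,-3 \right)}} = \frac{1}{1 + \frac{1}{-21 - 3}} = \frac{1}{1 + \frac{1}{-24}} = \frac{1}{1 - \frac{1}{24}} = \frac{1}{\frac{23}{24}} = \frac{24}{23}$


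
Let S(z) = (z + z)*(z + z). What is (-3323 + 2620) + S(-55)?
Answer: 11397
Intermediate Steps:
S(z) = 4*z² (S(z) = (2*z)*(2*z) = 4*z²)
(-3323 + 2620) + S(-55) = (-3323 + 2620) + 4*(-55)² = -703 + 4*3025 = -703 + 12100 = 11397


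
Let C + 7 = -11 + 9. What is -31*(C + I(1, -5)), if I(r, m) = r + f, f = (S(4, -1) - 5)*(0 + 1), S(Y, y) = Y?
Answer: 279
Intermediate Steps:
C = -9 (C = -7 + (-11 + 9) = -7 - 2 = -9)
f = -1 (f = (4 - 5)*(0 + 1) = -1*1 = -1)
I(r, m) = -1 + r (I(r, m) = r - 1 = -1 + r)
-31*(C + I(1, -5)) = -31*(-9 + (-1 + 1)) = -31*(-9 + 0) = -31*(-9) = 279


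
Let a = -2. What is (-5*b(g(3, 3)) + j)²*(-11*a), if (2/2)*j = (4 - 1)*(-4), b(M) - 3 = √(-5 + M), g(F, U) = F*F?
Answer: 30118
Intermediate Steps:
g(F, U) = F²
b(M) = 3 + √(-5 + M)
j = -12 (j = (4 - 1)*(-4) = 3*(-4) = -12)
(-5*b(g(3, 3)) + j)²*(-11*a) = (-5*(3 + √(-5 + 3²)) - 12)²*(-11*(-2)) = (-5*(3 + √(-5 + 9)) - 12)²*22 = (-5*(3 + √4) - 12)²*22 = (-5*(3 + 2) - 12)²*22 = (-5*5 - 12)²*22 = (-25 - 12)²*22 = (-37)²*22 = 1369*22 = 30118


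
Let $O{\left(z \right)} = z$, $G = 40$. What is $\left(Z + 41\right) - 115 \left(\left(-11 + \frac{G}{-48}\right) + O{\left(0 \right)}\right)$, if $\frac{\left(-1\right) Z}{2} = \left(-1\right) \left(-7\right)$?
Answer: $\frac{8327}{6} \approx 1387.8$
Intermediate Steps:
$Z = -14$ ($Z = - 2 \left(\left(-1\right) \left(-7\right)\right) = \left(-2\right) 7 = -14$)
$\left(Z + 41\right) - 115 \left(\left(-11 + \frac{G}{-48}\right) + O{\left(0 \right)}\right) = \left(-14 + 41\right) - 115 \left(\left(-11 + \frac{40}{-48}\right) + 0\right) = 27 - 115 \left(\left(-11 + 40 \left(- \frac{1}{48}\right)\right) + 0\right) = 27 - 115 \left(\left(-11 - \frac{5}{6}\right) + 0\right) = 27 - 115 \left(- \frac{71}{6} + 0\right) = 27 - - \frac{8165}{6} = 27 + \frac{8165}{6} = \frac{8327}{6}$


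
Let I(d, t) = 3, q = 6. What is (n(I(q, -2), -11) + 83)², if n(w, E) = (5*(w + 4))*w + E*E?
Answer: 95481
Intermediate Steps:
n(w, E) = E² + w*(20 + 5*w) (n(w, E) = (5*(4 + w))*w + E² = (20 + 5*w)*w + E² = w*(20 + 5*w) + E² = E² + w*(20 + 5*w))
(n(I(q, -2), -11) + 83)² = (((-11)² + 5*3² + 20*3) + 83)² = ((121 + 5*9 + 60) + 83)² = ((121 + 45 + 60) + 83)² = (226 + 83)² = 309² = 95481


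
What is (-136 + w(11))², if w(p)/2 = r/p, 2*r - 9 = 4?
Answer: 2199289/121 ≈ 18176.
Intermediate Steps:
r = 13/2 (r = 9/2 + (½)*4 = 9/2 + 2 = 13/2 ≈ 6.5000)
w(p) = 13/p (w(p) = 2*(13/(2*p)) = 13/p)
(-136 + w(11))² = (-136 + 13/11)² = (-1483/11)² = 2199289/121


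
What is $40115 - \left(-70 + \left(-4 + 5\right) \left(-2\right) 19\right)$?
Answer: $40223$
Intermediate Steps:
$40115 - \left(-70 + \left(-4 + 5\right) \left(-2\right) 19\right) = 40115 - \left(-70 + 1 \left(-2\right) 19\right) = 40115 - \left(-70 - 38\right) = 40115 - -108 = 40115 + 108 = 40223$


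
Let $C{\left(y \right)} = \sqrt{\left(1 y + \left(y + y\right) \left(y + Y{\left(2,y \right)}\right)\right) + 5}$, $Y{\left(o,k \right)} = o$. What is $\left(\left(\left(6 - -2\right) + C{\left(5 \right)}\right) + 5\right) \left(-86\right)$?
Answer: $-1118 - 344 \sqrt{5} \approx -1887.2$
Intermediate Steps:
$C{\left(y \right)} = \sqrt{5 + y + 2 y \left(2 + y\right)}$ ($C{\left(y \right)} = \sqrt{\left(1 y + \left(y + y\right) \left(y + 2\right)\right) + 5} = \sqrt{\left(y + 2 y \left(2 + y\right)\right) + 5} = \sqrt{5 + y + 2 y \left(2 + y\right)}$)
$\left(\left(\left(6 - -2\right) + C{\left(5 \right)}\right) + 5\right) \left(-86\right) = \left(\left(\left(6 - -2\right) + \sqrt{5 + 2 \cdot 5^{2} + 5 \cdot 5}\right) + 5\right) \left(-86\right) = \left(\left(\left(6 + 2\right) + \sqrt{5 + 2 \cdot 25 + 25}\right) + 5\right) \left(-86\right) = \left(\left(8 + \sqrt{5 + 50 + 25}\right) + 5\right) \left(-86\right) = \left(\left(8 + \sqrt{80}\right) + 5\right) \left(-86\right) = \left(\left(8 + 4 \sqrt{5}\right) + 5\right) \left(-86\right) = \left(13 + 4 \sqrt{5}\right) \left(-86\right) = -1118 - 344 \sqrt{5}$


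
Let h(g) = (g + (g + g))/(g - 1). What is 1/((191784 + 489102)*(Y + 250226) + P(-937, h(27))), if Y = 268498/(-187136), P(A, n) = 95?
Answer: 2752/468870358192541 ≈ 5.8694e-12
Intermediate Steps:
h(g) = 3*g/(-1 + g) (h(g) = (g + 2*g)/(-1 + g) = (3*g)/(-1 + g) = 3*g/(-1 + g))
Y = -7897/5504 (Y = 268498*(-1/187136) = -7897/5504 ≈ -1.4348)
1/((191784 + 489102)*(Y + 250226) + P(-937, h(27))) = 1/((191784 + 489102)*(-7897/5504 + 250226) + 95) = 1/(680886*(1377236007/5504) + 95) = 1/(468870357931101/2752 + 95) = 1/(468870358192541/2752) = 2752/468870358192541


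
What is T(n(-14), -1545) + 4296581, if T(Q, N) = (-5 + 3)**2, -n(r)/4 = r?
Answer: 4296585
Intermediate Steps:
n(r) = -4*r
T(Q, N) = 4 (T(Q, N) = (-2)**2 = 4)
T(n(-14), -1545) + 4296581 = 4 + 4296581 = 4296585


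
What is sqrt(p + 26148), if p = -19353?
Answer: 3*sqrt(755) ≈ 82.432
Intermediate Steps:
sqrt(p + 26148) = sqrt(-19353 + 26148) = sqrt(6795) = 3*sqrt(755)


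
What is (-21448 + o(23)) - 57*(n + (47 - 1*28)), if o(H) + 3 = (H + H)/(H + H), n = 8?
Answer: -22989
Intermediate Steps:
o(H) = -2 (o(H) = -3 + (H + H)/(H + H) = -3 + (2*H)/((2*H)) = -3 + (2*H)*(1/(2*H)) = -3 + 1 = -2)
(-21448 + o(23)) - 57*(n + (47 - 1*28)) = (-21448 - 2) - 57*(8 + (47 - 1*28)) = -21450 - 57*(8 + (47 - 28)) = -21450 - 57*(8 + 19) = -21450 - 57*27 = -21450 - 1539 = -22989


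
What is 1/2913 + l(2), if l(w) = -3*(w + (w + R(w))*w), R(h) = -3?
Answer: 1/2913 ≈ 0.00034329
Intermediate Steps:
l(w) = -3*w - 3*w*(-3 + w) (l(w) = -3*(w + (w - 3)*w) = -3*(w + (-3 + w)*w) = -3*(w + w*(-3 + w)) = -3*w - 3*w*(-3 + w))
1/2913 + l(2) = 1/2913 + 3*2*(2 - 1*2) = 1/2913 + 3*2*(2 - 2) = 1/2913 + 3*2*0 = 1/2913 + 0 = 1/2913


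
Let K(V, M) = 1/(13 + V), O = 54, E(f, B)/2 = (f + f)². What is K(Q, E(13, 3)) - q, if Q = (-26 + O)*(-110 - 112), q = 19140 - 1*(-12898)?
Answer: -198731715/6203 ≈ -32038.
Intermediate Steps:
q = 32038 (q = 19140 + 12898 = 32038)
E(f, B) = 8*f² (E(f, B) = 2*(f + f)² = 2*(2*f)² = 2*(4*f²) = 8*f²)
Q = -6216 (Q = (-26 + 54)*(-110 - 112) = 28*(-222) = -6216)
K(Q, E(13, 3)) - q = 1/(13 - 6216) - 1*32038 = 1/(-6203) - 32038 = -1/6203 - 32038 = -198731715/6203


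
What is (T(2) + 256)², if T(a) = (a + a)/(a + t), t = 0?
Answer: 66564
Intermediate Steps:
T(a) = 2 (T(a) = (a + a)/(a + 0) = (2*a)/a = 2)
(T(2) + 256)² = (2 + 256)² = 258² = 66564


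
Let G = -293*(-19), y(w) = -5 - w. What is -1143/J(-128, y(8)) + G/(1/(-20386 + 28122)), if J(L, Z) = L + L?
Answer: 11024977015/256 ≈ 4.3066e+7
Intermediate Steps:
G = 5567
J(L, Z) = 2*L
-1143/J(-128, y(8)) + G/(1/(-20386 + 28122)) = -1143/(2*(-128)) + 5567/(1/(-20386 + 28122)) = -1143/(-256) + 5567/(1/7736) = -1143*(-1/256) + 5567/(1/7736) = 1143/256 + 5567*7736 = 1143/256 + 43066312 = 11024977015/256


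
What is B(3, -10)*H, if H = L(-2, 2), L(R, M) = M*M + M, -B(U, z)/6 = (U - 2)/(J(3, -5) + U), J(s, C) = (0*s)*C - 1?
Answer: -18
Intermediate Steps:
J(s, C) = -1 (J(s, C) = 0*C - 1 = 0 - 1 = -1)
B(U, z) = -6*(-2 + U)/(-1 + U) (B(U, z) = -6*(U - 2)/(-1 + U) = -6*(-2 + U)/(-1 + U))
L(R, M) = M + M² (L(R, M) = M² + M = M + M²)
H = 6 (H = 2*(1 + 2) = 2*3 = 6)
B(3, -10)*H = (6*(2 - 1*3)/(-1 + 3))*6 = (6*(2 - 3)/2)*6 = (6*(½)*(-1))*6 = -3*6 = -18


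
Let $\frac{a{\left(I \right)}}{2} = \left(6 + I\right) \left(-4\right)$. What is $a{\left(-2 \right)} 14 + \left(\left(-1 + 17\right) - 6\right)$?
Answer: $-438$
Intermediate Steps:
$a{\left(I \right)} = -48 - 8 I$ ($a{\left(I \right)} = 2 \left(6 + I\right) \left(-4\right) = 2 \left(-24 - 4 I\right) = -48 - 8 I$)
$a{\left(-2 \right)} 14 + \left(\left(-1 + 17\right) - 6\right) = \left(-48 - -16\right) 14 + \left(\left(-1 + 17\right) - 6\right) = \left(-48 + 16\right) 14 + \left(16 - 6\right) = \left(-32\right) 14 + 10 = -448 + 10 = -438$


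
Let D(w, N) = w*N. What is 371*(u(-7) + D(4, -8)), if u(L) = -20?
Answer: -19292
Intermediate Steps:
D(w, N) = N*w
371*(u(-7) + D(4, -8)) = 371*(-20 - 8*4) = 371*(-20 - 32) = 371*(-52) = -19292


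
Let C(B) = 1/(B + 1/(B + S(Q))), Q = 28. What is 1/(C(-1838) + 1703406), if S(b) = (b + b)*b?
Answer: 496261/845333964696 ≈ 5.8706e-7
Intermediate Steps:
S(b) = 2*b**2 (S(b) = (2*b)*b = 2*b**2)
C(B) = 1/(B + 1/(1568 + B)) (C(B) = 1/(B + 1/(B + 2*28**2)) = 1/(B + 1/(B + 2*784)) = 1/(B + 1/(B + 1568)) = 1/(B + 1/(1568 + B)))
1/(C(-1838) + 1703406) = 1/((1568 - 1838)/(1 + (-1838)**2 + 1568*(-1838)) + 1703406) = 1/(-270/(1 + 3378244 - 2881984) + 1703406) = 1/(-270/496261 + 1703406) = 1/(845333964696/496261) = 496261/845333964696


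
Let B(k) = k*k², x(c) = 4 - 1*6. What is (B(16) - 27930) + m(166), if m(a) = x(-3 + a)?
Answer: -23836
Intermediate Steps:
x(c) = -2 (x(c) = 4 - 6 = -2)
m(a) = -2
B(k) = k³
(B(16) - 27930) + m(166) = (16³ - 27930) - 2 = (4096 - 27930) - 2 = -23834 - 2 = -23836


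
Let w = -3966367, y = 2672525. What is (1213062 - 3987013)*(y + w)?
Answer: 3589054309742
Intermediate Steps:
(1213062 - 3987013)*(y + w) = (1213062 - 3987013)*(2672525 - 3966367) = -2773951*(-1293842) = 3589054309742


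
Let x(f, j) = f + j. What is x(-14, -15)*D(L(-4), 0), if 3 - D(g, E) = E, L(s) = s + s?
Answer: -87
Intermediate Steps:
L(s) = 2*s
D(g, E) = 3 - E
x(-14, -15)*D(L(-4), 0) = (-14 - 15)*(3 - 1*0) = -29*(3 + 0) = -29*3 = -87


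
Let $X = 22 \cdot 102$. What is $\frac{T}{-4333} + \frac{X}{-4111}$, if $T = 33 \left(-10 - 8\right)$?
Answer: $- \frac{7281318}{17812963} \approx -0.40877$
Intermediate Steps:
$T = -594$ ($T = 33 \left(-18\right) = -594$)
$X = 2244$
$\frac{T}{-4333} + \frac{X}{-4111} = - \frac{594}{-4333} + \frac{2244}{-4111} = \left(-594\right) \left(- \frac{1}{4333}\right) + 2244 \left(- \frac{1}{4111}\right) = \frac{594}{4333} - \frac{2244}{4111} = - \frac{7281318}{17812963}$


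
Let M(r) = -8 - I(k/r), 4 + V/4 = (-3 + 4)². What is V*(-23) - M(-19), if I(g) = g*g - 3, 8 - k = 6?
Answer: 101445/361 ≈ 281.01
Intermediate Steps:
V = -12 (V = -16 + 4*(-3 + 4)² = -16 + 4*1² = -16 + 4*1 = -16 + 4 = -12)
k = 2 (k = 8 - 1*6 = 8 - 6 = 2)
I(g) = -3 + g² (I(g) = g² - 3 = -3 + g²)
M(r) = -5 - 4/r² (M(r) = -8 - (-3 + (2/r)²) = -8 - (-3 + 4/r²) = -8 + (3 - 4/r²) = -5 - 4/r²)
V*(-23) - M(-19) = -12*(-23) - (-5 - 4/(-19)²) = 276 - (-5 - 4*1/361) = 276 - (-5 - 4/361) = 276 - 1*(-1809/361) = 276 + 1809/361 = 101445/361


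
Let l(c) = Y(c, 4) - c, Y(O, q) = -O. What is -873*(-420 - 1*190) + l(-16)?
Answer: 532562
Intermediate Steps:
l(c) = -2*c (l(c) = -c - c = -2*c)
-873*(-420 - 1*190) + l(-16) = -873*(-420 - 1*190) - 2*(-16) = -873*(-420 - 190) + 32 = -873*(-610) + 32 = 532530 + 32 = 532562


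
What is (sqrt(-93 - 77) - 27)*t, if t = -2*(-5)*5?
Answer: -1350 + 50*I*sqrt(170) ≈ -1350.0 + 651.92*I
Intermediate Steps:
t = 50 (t = 10*5 = 50)
(sqrt(-93 - 77) - 27)*t = (sqrt(-93 - 77) - 27)*50 = (sqrt(-170) - 27)*50 = (I*sqrt(170) - 27)*50 = (-27 + I*sqrt(170))*50 = -1350 + 50*I*sqrt(170)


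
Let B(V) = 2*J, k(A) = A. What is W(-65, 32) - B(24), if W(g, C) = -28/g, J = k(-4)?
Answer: 548/65 ≈ 8.4308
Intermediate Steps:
J = -4
B(V) = -8 (B(V) = 2*(-4) = -8)
W(-65, 32) - B(24) = -28/(-65) - 1*(-8) = -28*(-1/65) + 8 = 28/65 + 8 = 548/65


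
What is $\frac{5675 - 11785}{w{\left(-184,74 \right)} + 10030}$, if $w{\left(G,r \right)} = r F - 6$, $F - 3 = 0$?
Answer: $- \frac{65}{109} \approx -0.59633$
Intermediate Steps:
$F = 3$ ($F = 3 + 0 = 3$)
$w{\left(G,r \right)} = -6 + 3 r$ ($w{\left(G,r \right)} = r 3 - 6 = 3 r - 6 = -6 + 3 r$)
$\frac{5675 - 11785}{w{\left(-184,74 \right)} + 10030} = \frac{5675 - 11785}{\left(-6 + 3 \cdot 74\right) + 10030} = - \frac{6110}{\left(-6 + 222\right) + 10030} = - \frac{6110}{216 + 10030} = - \frac{6110}{10246} = \left(-6110\right) \frac{1}{10246} = - \frac{65}{109}$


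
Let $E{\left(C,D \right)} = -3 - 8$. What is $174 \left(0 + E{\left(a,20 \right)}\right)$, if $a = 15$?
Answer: $-1914$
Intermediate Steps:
$E{\left(C,D \right)} = -11$ ($E{\left(C,D \right)} = -3 - 8 = -11$)
$174 \left(0 + E{\left(a,20 \right)}\right) = 174 \left(0 - 11\right) = 174 \left(-11\right) = -1914$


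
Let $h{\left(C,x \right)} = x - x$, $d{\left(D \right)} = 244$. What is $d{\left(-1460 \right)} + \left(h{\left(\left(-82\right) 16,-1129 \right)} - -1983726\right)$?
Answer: $1983970$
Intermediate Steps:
$h{\left(C,x \right)} = 0$
$d{\left(-1460 \right)} + \left(h{\left(\left(-82\right) 16,-1129 \right)} - -1983726\right) = 244 + \left(0 - -1983726\right) = 244 + \left(0 + 1983726\right) = 244 + 1983726 = 1983970$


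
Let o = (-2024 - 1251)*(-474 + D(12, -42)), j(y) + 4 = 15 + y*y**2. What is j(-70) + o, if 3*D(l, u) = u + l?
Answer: 1242111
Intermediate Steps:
D(l, u) = l/3 + u/3 (D(l, u) = (u + l)/3 = (l + u)/3 = l/3 + u/3)
j(y) = 11 + y**3 (j(y) = -4 + (15 + y*y**2) = -4 + (15 + y**3) = 11 + y**3)
o = 1585100 (o = (-2024 - 1251)*(-474 + ((1/3)*12 + (1/3)*(-42))) = -3275*(-474 + (4 - 14)) = -3275*(-474 - 10) = -3275*(-484) = 1585100)
j(-70) + o = (11 + (-70)**3) + 1585100 = (11 - 343000) + 1585100 = -342989 + 1585100 = 1242111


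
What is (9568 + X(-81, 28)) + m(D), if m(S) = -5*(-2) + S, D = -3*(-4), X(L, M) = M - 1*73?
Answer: 9545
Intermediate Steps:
X(L, M) = -73 + M (X(L, M) = M - 73 = -73 + M)
D = 12
m(S) = 10 + S
(9568 + X(-81, 28)) + m(D) = (9568 + (-73 + 28)) + (10 + 12) = (9568 - 45) + 22 = 9523 + 22 = 9545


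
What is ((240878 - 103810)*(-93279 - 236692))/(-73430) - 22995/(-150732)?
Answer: 378743259951297/614902820 ≈ 6.1594e+5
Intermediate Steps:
((240878 - 103810)*(-93279 - 236692))/(-73430) - 22995/(-150732) = (137068*(-329971))*(-1/73430) - 22995*(-1/150732) = -45228465028*(-1/73430) + 2555/16748 = 22614232514/36715 + 2555/16748 = 378743259951297/614902820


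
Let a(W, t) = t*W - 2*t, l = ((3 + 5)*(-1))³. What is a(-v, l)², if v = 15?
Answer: 75759616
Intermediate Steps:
l = -512 (l = (8*(-1))³ = (-8)³ = -512)
a(W, t) = -2*t + W*t (a(W, t) = W*t - 2*t = -2*t + W*t)
a(-v, l)² = (-512*(-2 - 1*15))² = (-512*(-2 - 15))² = (-512*(-17))² = 8704² = 75759616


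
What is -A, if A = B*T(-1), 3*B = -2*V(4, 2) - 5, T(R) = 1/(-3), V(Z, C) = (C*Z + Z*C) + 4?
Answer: -5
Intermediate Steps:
V(Z, C) = 4 + 2*C*Z (V(Z, C) = (C*Z + C*Z) + 4 = 2*C*Z + 4 = 4 + 2*C*Z)
T(R) = -⅓
B = -15 (B = (-2*(4 + 2*2*4) - 5)/3 = (-2*(4 + 16) - 5)/3 = (-2*20 - 5)/3 = (-40 - 5)/3 = (⅓)*(-45) = -15)
A = 5 (A = -15*(-⅓) = 5)
-A = -1*5 = -5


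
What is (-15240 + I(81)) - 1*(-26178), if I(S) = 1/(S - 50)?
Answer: 339079/31 ≈ 10938.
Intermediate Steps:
I(S) = 1/(-50 + S)
(-15240 + I(81)) - 1*(-26178) = (-15240 + 1/(-50 + 81)) - 1*(-26178) = (-15240 + 1/31) + 26178 = -472439/31 + 26178 = 339079/31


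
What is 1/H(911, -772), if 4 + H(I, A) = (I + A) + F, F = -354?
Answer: -1/219 ≈ -0.0045662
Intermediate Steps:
H(I, A) = -358 + A + I (H(I, A) = -4 + ((I + A) - 354) = -4 + ((A + I) - 354) = -4 + (-354 + A + I) = -358 + A + I)
1/H(911, -772) = 1/(-358 - 772 + 911) = 1/(-219) = -1/219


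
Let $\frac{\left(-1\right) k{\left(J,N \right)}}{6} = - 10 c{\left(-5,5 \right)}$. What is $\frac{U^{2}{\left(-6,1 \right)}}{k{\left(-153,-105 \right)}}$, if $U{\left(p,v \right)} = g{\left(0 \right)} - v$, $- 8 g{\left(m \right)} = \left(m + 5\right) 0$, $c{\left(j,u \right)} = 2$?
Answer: $\frac{1}{120} \approx 0.0083333$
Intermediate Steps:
$g{\left(m \right)} = 0$ ($g{\left(m \right)} = - \frac{\left(m + 5\right) 0}{8} = - \frac{\left(5 + m\right) 0}{8} = \left(- \frac{1}{8}\right) 0 = 0$)
$k{\left(J,N \right)} = 120$ ($k{\left(J,N \right)} = - 6 \left(\left(-10\right) 2\right) = \left(-6\right) \left(-20\right) = 120$)
$U{\left(p,v \right)} = - v$ ($U{\left(p,v \right)} = 0 - v = - v$)
$\frac{U^{2}{\left(-6,1 \right)}}{k{\left(-153,-105 \right)}} = \frac{\left(\left(-1\right) 1\right)^{2}}{120} = \left(-1\right)^{2} \cdot \frac{1}{120} = 1 \cdot \frac{1}{120} = \frac{1}{120}$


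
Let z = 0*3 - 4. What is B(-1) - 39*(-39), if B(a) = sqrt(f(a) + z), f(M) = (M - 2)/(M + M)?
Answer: 1521 + I*sqrt(10)/2 ≈ 1521.0 + 1.5811*I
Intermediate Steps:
f(M) = (-2 + M)/(2*M) (f(M) = (-2 + M)/((2*M)) = (-2 + M)*(1/(2*M)) = (-2 + M)/(2*M))
z = -4 (z = 0 - 4 = -4)
B(a) = sqrt(-4 + (-2 + a)/(2*a)) (B(a) = sqrt((-2 + a)/(2*a) - 4) = sqrt(-4 + (-2 + a)/(2*a)))
B(-1) - 39*(-39) = sqrt(-14 - 4/(-1))/2 - 39*(-39) = sqrt(-14 - 4*(-1))/2 + 1521 = sqrt(-14 + 4)/2 + 1521 = sqrt(-10)/2 + 1521 = (I*sqrt(10))/2 + 1521 = I*sqrt(10)/2 + 1521 = 1521 + I*sqrt(10)/2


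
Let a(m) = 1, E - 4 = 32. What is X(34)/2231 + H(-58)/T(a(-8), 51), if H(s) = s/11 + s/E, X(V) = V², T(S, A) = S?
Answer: -2811965/441738 ≈ -6.3657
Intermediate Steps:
E = 36 (E = 4 + 32 = 36)
H(s) = 47*s/396 (H(s) = s/11 + s/36 = 47*s/396)
X(34)/2231 + H(-58)/T(a(-8), 51) = 34²/2231 + ((47/396)*(-58))/1 = 1156*(1/2231) - 1363/198*1 = 1156/2231 - 1363/198 = -2811965/441738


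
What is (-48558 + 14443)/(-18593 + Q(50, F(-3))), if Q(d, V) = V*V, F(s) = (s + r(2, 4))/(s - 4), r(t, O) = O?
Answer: 1671635/911056 ≈ 1.8348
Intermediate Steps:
F(s) = (4 + s)/(-4 + s) (F(s) = (s + 4)/(s - 4) = (4 + s)/(-4 + s))
Q(d, V) = V**2
(-48558 + 14443)/(-18593 + Q(50, F(-3))) = (-48558 + 14443)/(-18593 + ((4 - 3)/(-4 - 3))**2) = -34115/(-18593 + (1/(-7))**2) = -34115/(-18593 + (-1/7*1)**2) = -34115/(-18593 + (-1/7)**2) = -34115/(-18593 + 1/49) = -34115/(-911056/49) = -34115*(-49/911056) = 1671635/911056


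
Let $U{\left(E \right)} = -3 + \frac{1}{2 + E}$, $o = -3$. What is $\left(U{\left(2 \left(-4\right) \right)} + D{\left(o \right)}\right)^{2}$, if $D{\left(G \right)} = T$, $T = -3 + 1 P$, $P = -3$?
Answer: $\frac{3025}{36} \approx 84.028$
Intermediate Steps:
$T = -6$ ($T = -3 + 1 \left(-3\right) = -3 - 3 = -6$)
$D{\left(G \right)} = -6$
$\left(U{\left(2 \left(-4\right) \right)} + D{\left(o \right)}\right)^{2} = \left(\frac{-5 - 3 \cdot 2 \left(-4\right)}{2 + 2 \left(-4\right)} - 6\right)^{2} = \left(\frac{-5 - -24}{2 - 8} - 6\right)^{2} = \left(\frac{-5 + 24}{-6} - 6\right)^{2} = \left(\left(- \frac{1}{6}\right) 19 - 6\right)^{2} = \left(- \frac{19}{6} - 6\right)^{2} = \left(- \frac{55}{6}\right)^{2} = \frac{3025}{36}$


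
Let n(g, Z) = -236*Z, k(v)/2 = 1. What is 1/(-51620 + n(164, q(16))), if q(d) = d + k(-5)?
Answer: -1/55868 ≈ -1.7899e-5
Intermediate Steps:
k(v) = 2 (k(v) = 2*1 = 2)
q(d) = 2 + d (q(d) = d + 2 = 2 + d)
1/(-51620 + n(164, q(16))) = 1/(-51620 - 236*(2 + 16)) = 1/(-51620 - 236*18) = 1/(-51620 - 4248) = 1/(-55868) = -1/55868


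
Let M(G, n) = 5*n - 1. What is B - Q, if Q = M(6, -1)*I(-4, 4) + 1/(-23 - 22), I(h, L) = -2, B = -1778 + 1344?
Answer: -20069/45 ≈ -445.98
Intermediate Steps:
B = -434
M(G, n) = -1 + 5*n
Q = 539/45 (Q = (-1 + 5*(-1))*(-2) + 1/(-23 - 22) = (-1 - 5)*(-2) + 1/(-45) = -6*(-2) - 1/45 = 12 - 1/45 = 539/45 ≈ 11.978)
B - Q = -434 - 1*539/45 = -434 - 539/45 = -20069/45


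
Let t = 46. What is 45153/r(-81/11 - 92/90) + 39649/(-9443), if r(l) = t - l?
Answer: 209990599876/254215003 ≈ 826.04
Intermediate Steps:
r(l) = 46 - l
45153/r(-81/11 - 92/90) + 39649/(-9443) = 45153/(46 - (-81/11 - 92/90)) + 39649/(-9443) = 45153/(46 - (-81*1/11 - 92*1/90)) + 39649*(-1/9443) = 45153/(46 - (-81/11 - 46/45)) - 39649/9443 = 45153/(46 - 1*(-4151/495)) - 39649/9443 = 45153/(46 + 4151/495) - 39649/9443 = 45153/(26921/495) - 39649/9443 = 45153*(495/26921) - 39649/9443 = 22350735/26921 - 39649/9443 = 209990599876/254215003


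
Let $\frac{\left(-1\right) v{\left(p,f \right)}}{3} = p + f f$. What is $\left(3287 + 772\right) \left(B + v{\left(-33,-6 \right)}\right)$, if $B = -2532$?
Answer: $-10313919$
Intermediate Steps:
$v{\left(p,f \right)} = - 3 p - 3 f^{2}$ ($v{\left(p,f \right)} = - 3 \left(p + f f\right) = - 3 \left(p + f^{2}\right) = - 3 p - 3 f^{2}$)
$\left(3287 + 772\right) \left(B + v{\left(-33,-6 \right)}\right) = \left(3287 + 772\right) \left(-2532 - \left(-99 + 3 \left(-6\right)^{2}\right)\right) = 4059 \left(-2532 + \left(99 - 108\right)\right) = 4059 \left(-2532 - 9\right) = 4059 \left(-2541\right) = -10313919$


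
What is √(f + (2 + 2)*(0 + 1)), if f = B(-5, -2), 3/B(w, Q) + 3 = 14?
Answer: √517/11 ≈ 2.0671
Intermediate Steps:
B(w, Q) = 3/11 (B(w, Q) = 3/(-3 + 14) = 3/11)
f = 3/11 ≈ 0.27273
√(f + (2 + 2)*(0 + 1)) = √(3/11 + (2 + 2)*(0 + 1)) = √(3/11 + 4*1) = √(3/11 + 4) = √(47/11) = √517/11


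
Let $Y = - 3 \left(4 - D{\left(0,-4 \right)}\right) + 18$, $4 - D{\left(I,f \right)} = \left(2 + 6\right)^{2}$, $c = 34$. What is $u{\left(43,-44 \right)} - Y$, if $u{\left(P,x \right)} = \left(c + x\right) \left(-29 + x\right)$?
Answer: $904$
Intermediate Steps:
$D{\left(I,f \right)} = -60$ ($D{\left(I,f \right)} = 4 - \left(2 + 6\right)^{2} = 4 - 8^{2} = 4 - 64 = -60$)
$u{\left(P,x \right)} = \left(-29 + x\right) \left(34 + x\right)$ ($u{\left(P,x \right)} = \left(34 + x\right) \left(-29 + x\right) = \left(-29 + x\right) \left(34 + x\right)$)
$Y = -174$ ($Y = - 3 \left(4 - -60\right) + 18 = - 3 \left(4 + 60\right) + 18 = \left(-3\right) 64 + 18 = -192 + 18 = -174$)
$u{\left(43,-44 \right)} - Y = \left(-986 + \left(-44\right)^{2} + 5 \left(-44\right)\right) - -174 = \left(-986 + 1936 - 220\right) + 174 = 730 + 174 = 904$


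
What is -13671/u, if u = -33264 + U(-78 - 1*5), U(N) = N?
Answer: 13671/33347 ≈ 0.40996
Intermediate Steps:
u = -33347 (u = -33264 + (-78 - 1*5) = -33264 + (-78 - 5) = -33264 - 83 = -33347)
-13671/u = -13671/(-33347) = -13671*(-1/33347) = 13671/33347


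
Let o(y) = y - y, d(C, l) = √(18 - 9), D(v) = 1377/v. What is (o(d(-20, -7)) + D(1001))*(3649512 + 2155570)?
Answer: 7993597914/1001 ≈ 7.9856e+6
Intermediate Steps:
d(C, l) = 3 (d(C, l) = √9 = 3)
o(y) = 0
(o(d(-20, -7)) + D(1001))*(3649512 + 2155570) = (0 + 1377/1001)*(3649512 + 2155570) = (0 + 1377*(1/1001))*5805082 = (0 + 1377/1001)*5805082 = (1377/1001)*5805082 = 7993597914/1001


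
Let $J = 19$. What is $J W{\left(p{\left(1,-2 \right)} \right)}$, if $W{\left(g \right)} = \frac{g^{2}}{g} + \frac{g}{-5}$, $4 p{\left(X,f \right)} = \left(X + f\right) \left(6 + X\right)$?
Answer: $- \frac{133}{5} \approx -26.6$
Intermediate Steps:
$p{\left(X,f \right)} = \frac{\left(6 + X\right) \left(X + f\right)}{4}$ ($p{\left(X,f \right)} = \frac{\left(X + f\right) \left(6 + X\right)}{4} = \frac{\left(6 + X\right) \left(X + f\right)}{4}$)
$W{\left(g \right)} = \frac{4 g}{5}$ ($W{\left(g \right)} = g + g \left(- \frac{1}{5}\right) = g - \frac{g}{5} = \frac{4 g}{5}$)
$J W{\left(p{\left(1,-2 \right)} \right)} = 19 \frac{4 \left(\frac{1^{2}}{4} + \frac{3}{2} \cdot 1 + \frac{3}{2} \left(-2\right) + \frac{1}{4} \cdot 1 \left(-2\right)\right)}{5} = 19 \frac{4 \left(\frac{1}{4} \cdot 1 + \frac{3}{2} - 3 - \frac{1}{2}\right)}{5} = 19 \frac{4 \left(\frac{1}{4} + \frac{3}{2} - 3 - \frac{1}{2}\right)}{5} = 19 \cdot \frac{4}{5} \left(- \frac{7}{4}\right) = 19 \left(- \frac{7}{5}\right) = - \frac{133}{5}$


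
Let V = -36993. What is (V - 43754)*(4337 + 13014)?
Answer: -1401041197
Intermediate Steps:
(V - 43754)*(4337 + 13014) = (-36993 - 43754)*(4337 + 13014) = -80747*17351 = -1401041197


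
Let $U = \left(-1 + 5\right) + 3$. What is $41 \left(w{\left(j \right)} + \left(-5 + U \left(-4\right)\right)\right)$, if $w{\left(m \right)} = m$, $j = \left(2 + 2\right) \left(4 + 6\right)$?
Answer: $287$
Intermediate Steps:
$j = 40$ ($j = 4 \cdot 10 = 40$)
$U = 7$ ($U = 4 + 3 = 7$)
$41 \left(w{\left(j \right)} + \left(-5 + U \left(-4\right)\right)\right) = 41 \left(40 + \left(-5 + 7 \left(-4\right)\right)\right) = 41 \left(40 - 33\right) = 41 \cdot 7 = 287$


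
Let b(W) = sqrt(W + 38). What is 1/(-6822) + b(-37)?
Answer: 6821/6822 ≈ 0.99985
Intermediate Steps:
b(W) = sqrt(38 + W)
1/(-6822) + b(-37) = 1/(-6822) + sqrt(38 - 37) = -1/6822 + sqrt(1) = -1/6822 + 1 = 6821/6822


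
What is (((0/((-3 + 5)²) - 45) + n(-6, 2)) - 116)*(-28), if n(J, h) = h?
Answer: 4452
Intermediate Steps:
(((0/((-3 + 5)²) - 45) + n(-6, 2)) - 116)*(-28) = (((0/((-3 + 5)²) - 45) + 2) - 116)*(-28) = (((0/(2²) - 45) + 2) - 116)*(-28) = (((0/4 - 45) + 2) - 116)*(-28) = (((0*(¼) - 45) + 2) - 116)*(-28) = (((0 - 45) + 2) - 116)*(-28) = ((-45 + 2) - 116)*(-28) = (-43 - 116)*(-28) = -159*(-28) = 4452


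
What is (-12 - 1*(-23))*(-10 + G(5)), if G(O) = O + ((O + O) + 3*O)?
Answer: 220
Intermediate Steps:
G(O) = 6*O (G(O) = O + (2*O + 3*O) = O + 5*O = 6*O)
(-12 - 1*(-23))*(-10 + G(5)) = (-12 - 1*(-23))*(-10 + 6*5) = (-12 + 23)*(-10 + 30) = 11*20 = 220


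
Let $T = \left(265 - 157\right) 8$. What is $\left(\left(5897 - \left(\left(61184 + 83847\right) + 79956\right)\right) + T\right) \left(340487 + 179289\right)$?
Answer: $-113428637376$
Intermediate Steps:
$T = 864$ ($T = \left(265 - 157\right) 8 = 108 \cdot 8 = 864$)
$\left(\left(5897 - \left(\left(61184 + 83847\right) + 79956\right)\right) + T\right) \left(340487 + 179289\right) = \left(\left(5897 - \left(\left(61184 + 83847\right) + 79956\right)\right) + 864\right) \left(340487 + 179289\right) = \left(\left(5897 - \left(145031 + 79956\right)\right) + 864\right) 519776 = \left(\left(5897 - 224987\right) + 864\right) 519776 = \left(-219090 + 864\right) 519776 = \left(-218226\right) 519776 = -113428637376$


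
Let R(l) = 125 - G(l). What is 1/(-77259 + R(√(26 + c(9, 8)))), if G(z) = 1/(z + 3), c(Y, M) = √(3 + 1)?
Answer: -1465543/113042962359 + 2*√7/113042962359 ≈ -1.2964e-5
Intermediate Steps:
c(Y, M) = 2 (c(Y, M) = √4 = 2)
G(z) = 1/(3 + z)
R(l) = 125 - 1/(3 + l)
1/(-77259 + R(√(26 + c(9, 8)))) = 1/(-77259 + (374 + 125*√(26 + 2))/(3 + √(26 + 2))) = 1/(-77259 + (374 + 125*√28)/(3 + √28)) = 1/(-77259 + (374 + 125*(2*√7))/(3 + 2*√7)) = 1/(-77259 + (374 + 250*√7)/(3 + 2*√7))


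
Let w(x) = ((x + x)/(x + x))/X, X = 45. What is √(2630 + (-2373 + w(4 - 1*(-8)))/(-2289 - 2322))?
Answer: √12583848606870/69165 ≈ 51.289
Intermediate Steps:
w(x) = 1/45 (w(x) = ((x + x)/(x + x))/45 = ((2*x)/((2*x)))*(1/45) = ((2*x)*(1/(2*x)))*(1/45) = 1*(1/45) = 1/45)
√(2630 + (-2373 + w(4 - 1*(-8)))/(-2289 - 2322)) = √(2630 + (-2373 + 1/45)/(-2289 - 2322)) = √(2630 - 106784/45/(-4611)) = √(2630 - 106784/45*(-1/4611)) = √(2630 + 106784/207495) = √(545818634/207495) = √12583848606870/69165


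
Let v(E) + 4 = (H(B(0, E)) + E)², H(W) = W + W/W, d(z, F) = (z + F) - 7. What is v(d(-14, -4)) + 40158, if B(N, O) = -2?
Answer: 40830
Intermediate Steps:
d(z, F) = -7 + F + z (d(z, F) = (F + z) - 7 = -7 + F + z)
H(W) = 1 + W (H(W) = W + 1 = 1 + W)
v(E) = -4 + (-1 + E)² (v(E) = -4 + ((1 - 2) + E)² = -4 + (-1 + E)²)
v(d(-14, -4)) + 40158 = (-4 + (-1 + (-7 - 4 - 14))²) + 40158 = (-4 + (-1 - 25)²) + 40158 = (-4 + (-26)²) + 40158 = (-4 + 676) + 40158 = 672 + 40158 = 40830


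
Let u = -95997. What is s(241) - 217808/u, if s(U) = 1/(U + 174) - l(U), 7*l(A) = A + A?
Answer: -18568875691/278871285 ≈ -66.586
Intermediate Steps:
l(A) = 2*A/7 (l(A) = (A + A)/7 = (2*A)/7 = 2*A/7)
s(U) = 1/(174 + U) - 2*U/7 (s(U) = 1/(U + 174) - 2*U/7 = 1/(174 + U) - 2*U/7)
s(241) - 217808/u = (7 - 348*241 - 2*241²)/(7*(174 + 241)) - 217808/(-95997) = (⅐)*(7 - 83868 - 2*58081)/415 - 217808*(-1/95997) = (⅐)*(1/415)*(7 - 83868 - 116162) + 217808/95997 = (⅐)*(1/415)*(-200023) + 217808/95997 = -200023/2905 + 217808/95997 = -18568875691/278871285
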